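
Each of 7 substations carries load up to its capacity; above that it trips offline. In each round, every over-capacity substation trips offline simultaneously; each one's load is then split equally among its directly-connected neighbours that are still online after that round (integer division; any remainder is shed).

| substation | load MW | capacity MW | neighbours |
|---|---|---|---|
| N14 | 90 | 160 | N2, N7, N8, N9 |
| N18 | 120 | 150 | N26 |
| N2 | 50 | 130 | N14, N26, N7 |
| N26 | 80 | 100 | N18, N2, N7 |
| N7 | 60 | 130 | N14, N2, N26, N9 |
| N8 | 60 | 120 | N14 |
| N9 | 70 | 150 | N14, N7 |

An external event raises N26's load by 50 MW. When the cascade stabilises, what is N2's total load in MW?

Round 1 — N26 at 130 > 100. N26 trips offline.
  N26 sheds 130 MW to N18, N2, N7: 43 each (1 lost).
    N18: 120+43 = 163 > 150
    N2: 50+43 = 93 ≤ 130
    N7: 60+43 = 103 ≤ 130
Round 2 — N18 trips offline.
  N18 sheds 163 MW: no online neighbours, lost.
No further trips.

93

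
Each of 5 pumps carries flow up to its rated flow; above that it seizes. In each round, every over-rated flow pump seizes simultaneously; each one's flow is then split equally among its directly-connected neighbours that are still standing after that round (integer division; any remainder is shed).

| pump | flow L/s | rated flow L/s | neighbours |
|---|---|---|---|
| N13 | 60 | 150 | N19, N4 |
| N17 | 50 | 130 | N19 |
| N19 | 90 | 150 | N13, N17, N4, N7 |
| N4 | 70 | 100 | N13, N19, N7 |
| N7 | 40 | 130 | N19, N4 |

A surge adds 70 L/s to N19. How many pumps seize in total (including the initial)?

Round 1 — N19 at 160 > 150. N19 seizes.
  N19 sheds 160 L/s to N13, N17, N4, N7: 40 each.
    N13: 60+40 = 100 ≤ 150
    N17: 50+40 = 90 ≤ 130
    N4: 70+40 = 110 > 100
    N7: 40+40 = 80 ≤ 130
Round 2 — N4 seizes.
  N4 sheds 110 L/s to N13, N7: 55 each.
    N13: 100+55 = 155 > 150
    N7: 80+55 = 135 > 130
Round 3 — N13, N7 seize.
  N13 sheds 155 L/s: no online neighbours, lost.
  N7 sheds 135 L/s: no online neighbours, lost.
No further seizures.

4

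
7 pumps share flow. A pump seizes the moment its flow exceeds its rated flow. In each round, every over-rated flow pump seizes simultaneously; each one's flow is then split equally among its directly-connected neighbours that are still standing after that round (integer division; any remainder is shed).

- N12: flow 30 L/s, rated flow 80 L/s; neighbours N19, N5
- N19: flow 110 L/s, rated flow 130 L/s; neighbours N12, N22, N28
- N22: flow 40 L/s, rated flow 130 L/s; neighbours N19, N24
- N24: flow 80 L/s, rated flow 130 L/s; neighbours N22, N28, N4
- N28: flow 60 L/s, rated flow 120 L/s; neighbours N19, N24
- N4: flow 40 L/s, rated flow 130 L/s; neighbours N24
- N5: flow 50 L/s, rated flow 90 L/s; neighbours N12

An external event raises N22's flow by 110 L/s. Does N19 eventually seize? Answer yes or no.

yes

Round 1 — N22 at 150 > 130. N22 seizes.
  N22 sheds 150 L/s to N19, N24: 75 each.
    N19: 110+75 = 185 > 130
    N24: 80+75 = 155 > 130
Round 2 — N19, N24 seize.
  N19 sheds 185 L/s to N12, N28: 92 each (1 lost).
    N12: 30+92 = 122 > 80
    N28: 60+92 = 152 > 120
  N24 sheds 155 L/s to N28, N4: 77 each (1 lost).
    N28: 152+77 = 229 > 120
    N4: 40+77 = 117 ≤ 130
Round 3 — N12, N28 seize.
  N12 sheds 122 L/s to N5: 122 each.
    N5: 50+122 = 172 > 90
  N28 sheds 229 L/s: no online neighbours, lost.
Round 4 — N5 seizes.
  N5 sheds 172 L/s: no online neighbours, lost.
No further seizures.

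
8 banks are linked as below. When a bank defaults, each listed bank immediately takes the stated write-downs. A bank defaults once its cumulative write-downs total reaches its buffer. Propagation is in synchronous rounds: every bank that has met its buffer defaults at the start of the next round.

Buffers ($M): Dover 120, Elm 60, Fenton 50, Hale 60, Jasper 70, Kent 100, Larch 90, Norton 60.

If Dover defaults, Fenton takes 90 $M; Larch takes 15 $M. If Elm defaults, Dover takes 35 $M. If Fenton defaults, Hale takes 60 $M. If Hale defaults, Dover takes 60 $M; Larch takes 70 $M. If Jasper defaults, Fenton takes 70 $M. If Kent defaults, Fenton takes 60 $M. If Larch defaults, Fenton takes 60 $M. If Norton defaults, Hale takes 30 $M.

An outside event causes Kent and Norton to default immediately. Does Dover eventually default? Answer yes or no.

no

Round 1 — Kent, Norton default (initial).
  Fenton: +60 → 60 ≥ 50
  Hale: +30 → 30 < 60
Round 2 — Fenton defaults.
  Hale: +60 → 90 ≥ 60
Round 3 — Hale defaults.
  Dover: +60 → 60 < 120
  Larch: +70 → 70 < 90
No further defaults.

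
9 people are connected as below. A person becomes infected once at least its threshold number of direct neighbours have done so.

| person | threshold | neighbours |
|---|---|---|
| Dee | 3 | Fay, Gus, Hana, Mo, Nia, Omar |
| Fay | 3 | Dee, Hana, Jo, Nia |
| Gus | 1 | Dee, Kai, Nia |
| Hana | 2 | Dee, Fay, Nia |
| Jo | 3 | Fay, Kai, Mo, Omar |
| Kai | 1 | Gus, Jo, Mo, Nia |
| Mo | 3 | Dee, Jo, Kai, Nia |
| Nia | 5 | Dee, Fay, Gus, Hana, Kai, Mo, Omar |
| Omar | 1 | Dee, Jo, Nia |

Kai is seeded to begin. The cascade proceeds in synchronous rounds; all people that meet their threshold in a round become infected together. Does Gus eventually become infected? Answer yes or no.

yes

Round 1 — Kai becomes infected (initial).
Round 2 — checking thresholds:
  Gus: 1 of 3 neighbours ≥ 1, becomes infected.
  Jo: 1 of 4 neighbours < 3, below threshold.
  Mo: 1 of 4 neighbours < 3, below threshold.
  Nia: 1 of 7 neighbours < 5, below threshold.
Round 3 — no new infections; cascade stops.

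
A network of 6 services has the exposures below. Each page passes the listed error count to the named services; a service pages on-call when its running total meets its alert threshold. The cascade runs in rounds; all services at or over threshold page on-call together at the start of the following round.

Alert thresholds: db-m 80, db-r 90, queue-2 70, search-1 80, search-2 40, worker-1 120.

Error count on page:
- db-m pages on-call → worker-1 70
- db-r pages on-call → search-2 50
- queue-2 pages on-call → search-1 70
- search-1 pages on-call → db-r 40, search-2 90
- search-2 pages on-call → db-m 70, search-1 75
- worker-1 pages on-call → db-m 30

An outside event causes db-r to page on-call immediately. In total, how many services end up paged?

Round 1 — db-r pages on-call (initial).
  search-2: +50 → 50 ≥ 40
Round 2 — search-2 pages on-call.
  db-m: +70 → 70 < 80
  search-1: +75 → 75 < 80
No further pages.

2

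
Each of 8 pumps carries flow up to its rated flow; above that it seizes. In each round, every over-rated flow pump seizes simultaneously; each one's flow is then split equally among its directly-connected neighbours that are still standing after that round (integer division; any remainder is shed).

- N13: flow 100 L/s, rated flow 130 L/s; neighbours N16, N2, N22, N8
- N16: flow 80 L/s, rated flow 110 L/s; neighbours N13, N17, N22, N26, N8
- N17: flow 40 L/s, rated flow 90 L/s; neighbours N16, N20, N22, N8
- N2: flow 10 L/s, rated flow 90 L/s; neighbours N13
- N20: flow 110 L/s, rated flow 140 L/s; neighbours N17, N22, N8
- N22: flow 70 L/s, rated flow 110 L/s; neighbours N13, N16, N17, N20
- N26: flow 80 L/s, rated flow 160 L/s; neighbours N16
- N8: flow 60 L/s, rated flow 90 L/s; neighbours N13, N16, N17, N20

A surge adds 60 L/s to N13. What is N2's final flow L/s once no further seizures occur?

Round 1 — N13 at 160 > 130. N13 seizes.
  N13 sheds 160 L/s to N16, N2, N22, N8: 40 each.
    N16: 80+40 = 120 > 110
    N2: 10+40 = 50 ≤ 90
    N22: 70+40 = 110 ≤ 110
    N8: 60+40 = 100 > 90
Round 2 — N16, N8 seize.
  N16 sheds 120 L/s to N17, N22, N26: 40 each.
    N17: 40+40 = 80 ≤ 90
    N22: 110+40 = 150 > 110
    N26: 80+40 = 120 ≤ 160
  N8 sheds 100 L/s to N17, N20: 50 each.
    N17: 80+50 = 130 > 90
    N20: 110+50 = 160 > 140
Round 3 — N17, N20, N22 seize.
  N17 sheds 130 L/s: no online neighbours, lost.
  N20 sheds 160 L/s: no online neighbours, lost.
  N22 sheds 150 L/s: no online neighbours, lost.
No further seizures.

50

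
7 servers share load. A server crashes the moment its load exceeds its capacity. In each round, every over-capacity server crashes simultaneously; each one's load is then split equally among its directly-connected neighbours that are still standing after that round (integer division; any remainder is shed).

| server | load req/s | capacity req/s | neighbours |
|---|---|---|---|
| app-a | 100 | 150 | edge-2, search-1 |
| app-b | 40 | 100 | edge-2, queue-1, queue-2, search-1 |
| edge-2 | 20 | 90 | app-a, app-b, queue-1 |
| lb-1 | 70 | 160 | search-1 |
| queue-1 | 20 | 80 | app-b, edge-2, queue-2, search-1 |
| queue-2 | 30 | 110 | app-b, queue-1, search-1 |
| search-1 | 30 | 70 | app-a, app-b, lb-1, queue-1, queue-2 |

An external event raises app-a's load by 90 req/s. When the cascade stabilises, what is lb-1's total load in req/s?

101

Round 1 — app-a at 190 > 150. app-a crashes.
  app-a sheds 190 req/s to edge-2, search-1: 95 each.
    edge-2: 20+95 = 115 > 90
    search-1: 30+95 = 125 > 70
Round 2 — edge-2, search-1 crash.
  edge-2 sheds 115 req/s to app-b, queue-1: 57 each (1 lost).
    app-b: 40+57 = 97 ≤ 100
    queue-1: 20+57 = 77 ≤ 80
  search-1 sheds 125 req/s to app-b, lb-1, queue-1, queue-2: 31 each (1 lost).
    app-b: 97+31 = 128 > 100
    lb-1: 70+31 = 101 ≤ 160
    queue-1: 77+31 = 108 > 80
    queue-2: 30+31 = 61 ≤ 110
Round 3 — app-b, queue-1 crash.
  app-b sheds 128 req/s to queue-2: 128 each.
    queue-2: 61+128 = 189 > 110
  queue-1 sheds 108 req/s to queue-2: 108 each.
    queue-2: 189+108 = 297 > 110
Round 4 — queue-2 crashes.
  queue-2 sheds 297 req/s: no online neighbours, lost.
No further crashes.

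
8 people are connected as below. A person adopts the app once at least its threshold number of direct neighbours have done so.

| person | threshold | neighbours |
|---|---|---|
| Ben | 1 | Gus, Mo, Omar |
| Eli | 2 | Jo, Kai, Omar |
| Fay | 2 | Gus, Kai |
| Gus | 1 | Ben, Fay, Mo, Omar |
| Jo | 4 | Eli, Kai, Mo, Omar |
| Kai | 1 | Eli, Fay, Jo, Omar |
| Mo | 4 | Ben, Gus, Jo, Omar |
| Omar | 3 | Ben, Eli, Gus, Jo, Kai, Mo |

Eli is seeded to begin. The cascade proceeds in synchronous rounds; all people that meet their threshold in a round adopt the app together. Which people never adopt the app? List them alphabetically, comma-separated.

Ben, Fay, Gus, Jo, Mo, Omar

Round 1 — Eli adopts the app (initial).
Round 2 — checking thresholds:
  Jo: 1 of 4 neighbours < 4, holds.
  Kai: 1 of 4 neighbours ≥ 1, adopts the app.
  Omar: 1 of 6 neighbours < 3, holds.
Round 3 — no new adoptions; cascade stops.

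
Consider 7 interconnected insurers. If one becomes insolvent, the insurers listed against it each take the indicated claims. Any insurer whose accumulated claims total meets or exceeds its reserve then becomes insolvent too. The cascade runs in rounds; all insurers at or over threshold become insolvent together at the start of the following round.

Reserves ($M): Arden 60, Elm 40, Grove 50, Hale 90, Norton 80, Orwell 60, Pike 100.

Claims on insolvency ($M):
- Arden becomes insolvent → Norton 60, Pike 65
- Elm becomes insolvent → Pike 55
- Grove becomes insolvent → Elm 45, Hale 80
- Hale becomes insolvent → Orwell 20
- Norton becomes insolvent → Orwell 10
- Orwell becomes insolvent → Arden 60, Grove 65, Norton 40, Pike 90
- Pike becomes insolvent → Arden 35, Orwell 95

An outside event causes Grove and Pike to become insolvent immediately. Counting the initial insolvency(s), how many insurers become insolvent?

Round 1 — Grove, Pike become insolvent (initial).
  Arden: +35 → 35 < 60
  Elm: +45 → 45 ≥ 40
  Hale: +80 → 80 < 90
  Orwell: +95 → 95 ≥ 60
Round 2 — Elm, Orwell become insolvent.
  Arden: +60 → 95 ≥ 60
  Norton: +40 → 40 < 80
Round 3 — Arden becomes insolvent.
  Norton: +60 → 100 ≥ 80
Round 4 — Norton becomes insolvent.
No further insolvencies.

6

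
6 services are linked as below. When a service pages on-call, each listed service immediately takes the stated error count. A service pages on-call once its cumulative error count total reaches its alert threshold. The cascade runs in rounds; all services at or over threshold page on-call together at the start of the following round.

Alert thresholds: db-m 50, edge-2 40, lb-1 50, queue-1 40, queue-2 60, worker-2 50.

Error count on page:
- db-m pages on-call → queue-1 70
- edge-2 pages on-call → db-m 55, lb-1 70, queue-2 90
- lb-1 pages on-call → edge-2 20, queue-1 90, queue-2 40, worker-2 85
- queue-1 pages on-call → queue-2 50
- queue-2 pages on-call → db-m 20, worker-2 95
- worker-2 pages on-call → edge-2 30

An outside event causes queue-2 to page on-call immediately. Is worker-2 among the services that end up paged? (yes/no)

Round 1 — queue-2 pages on-call (initial).
  db-m: +20 → 20 < 50
  worker-2: +95 → 95 ≥ 50
Round 2 — worker-2 pages on-call.
  edge-2: +30 → 30 < 40
No further pages.

yes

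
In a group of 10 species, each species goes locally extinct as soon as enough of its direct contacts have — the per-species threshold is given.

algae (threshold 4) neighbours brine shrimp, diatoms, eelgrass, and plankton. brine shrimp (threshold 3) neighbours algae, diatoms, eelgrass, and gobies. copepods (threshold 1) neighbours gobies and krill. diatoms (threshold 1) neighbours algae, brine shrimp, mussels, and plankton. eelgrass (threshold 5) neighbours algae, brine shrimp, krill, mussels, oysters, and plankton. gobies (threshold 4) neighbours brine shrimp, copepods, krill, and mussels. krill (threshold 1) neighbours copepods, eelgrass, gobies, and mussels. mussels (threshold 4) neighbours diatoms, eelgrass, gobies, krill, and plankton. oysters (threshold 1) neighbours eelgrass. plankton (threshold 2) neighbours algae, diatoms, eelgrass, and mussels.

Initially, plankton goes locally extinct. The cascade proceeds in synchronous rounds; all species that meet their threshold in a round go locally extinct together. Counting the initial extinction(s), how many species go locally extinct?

2

Round 1 — plankton goes locally extinct (initial).
Round 2 — checking thresholds:
  algae: 1 of 4 neighbours < 4, holds.
  diatoms: 1 of 4 neighbours ≥ 1, goes locally extinct.
  eelgrass: 1 of 6 neighbours < 5, holds.
  mussels: 1 of 5 neighbours < 4, holds.
Round 3 — no new extinctions; cascade stops.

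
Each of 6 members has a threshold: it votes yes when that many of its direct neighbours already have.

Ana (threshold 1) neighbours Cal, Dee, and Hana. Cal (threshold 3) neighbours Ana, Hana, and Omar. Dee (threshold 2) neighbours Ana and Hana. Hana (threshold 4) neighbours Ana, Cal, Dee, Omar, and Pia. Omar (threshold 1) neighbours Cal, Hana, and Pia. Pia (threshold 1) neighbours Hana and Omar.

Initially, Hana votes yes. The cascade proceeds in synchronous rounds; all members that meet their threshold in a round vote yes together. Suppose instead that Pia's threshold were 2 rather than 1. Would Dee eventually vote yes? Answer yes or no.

With Pia's threshold at 2:
Round 1 — Hana votes yes (initial).
Round 2 — checking thresholds:
  Ana: 1 of 3 neighbours ≥ 1, votes yes.
  Cal: 1 of 3 neighbours < 3, below threshold.
  Dee: 1 of 2 neighbours < 2, below threshold.
  Omar: 1 of 3 neighbours ≥ 1, votes yes.
  Pia: 1 of 2 neighbours < 2, below threshold.
Round 3 — checking thresholds:
  Cal: 3 of 3 neighbours ≥ 3, votes yes.
  Dee: 2 of 2 neighbours ≥ 2, votes yes.
  Pia: 2 of 2 neighbours ≥ 2, votes yes.
Round 4 — no new yes votes; cascade stops.

yes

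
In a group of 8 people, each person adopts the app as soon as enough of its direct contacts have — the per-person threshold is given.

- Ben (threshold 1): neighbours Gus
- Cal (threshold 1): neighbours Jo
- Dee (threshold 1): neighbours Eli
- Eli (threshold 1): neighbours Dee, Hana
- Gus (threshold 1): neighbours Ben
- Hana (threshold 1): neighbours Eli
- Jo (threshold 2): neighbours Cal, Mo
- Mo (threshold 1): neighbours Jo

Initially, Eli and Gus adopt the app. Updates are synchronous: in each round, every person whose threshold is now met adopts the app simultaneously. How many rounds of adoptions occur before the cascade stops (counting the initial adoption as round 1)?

Round 1 — Eli, Gus adopt the app (initial).
Round 2 — checking thresholds:
  Ben: 1 of 1 neighbours ≥ 1, adopts the app.
  Dee: 1 of 1 neighbours ≥ 1, adopts the app.
  Hana: 1 of 1 neighbours ≥ 1, adopts the app.
Round 3 — no new adoptions; cascade stops.

2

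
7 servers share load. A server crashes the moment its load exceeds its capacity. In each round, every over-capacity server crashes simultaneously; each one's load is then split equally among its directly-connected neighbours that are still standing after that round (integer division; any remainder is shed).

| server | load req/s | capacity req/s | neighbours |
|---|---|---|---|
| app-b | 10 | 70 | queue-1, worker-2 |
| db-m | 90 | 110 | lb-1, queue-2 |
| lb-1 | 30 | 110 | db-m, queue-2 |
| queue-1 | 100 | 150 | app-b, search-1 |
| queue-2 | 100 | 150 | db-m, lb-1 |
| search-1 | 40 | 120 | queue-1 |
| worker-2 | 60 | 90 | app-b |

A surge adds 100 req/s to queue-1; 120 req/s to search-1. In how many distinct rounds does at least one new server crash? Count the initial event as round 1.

3

Round 1 — queue-1 at 200 > 150; search-1 at 160 > 120. queue-1, search-1 crash.
  queue-1 sheds 200 req/s to app-b: 200 each.
    app-b: 10+200 = 210 > 70
  search-1 sheds 160 req/s: no online neighbours, lost.
Round 2 — app-b crashes.
  app-b sheds 210 req/s to worker-2: 210 each.
    worker-2: 60+210 = 270 > 90
Round 3 — worker-2 crashes.
  worker-2 sheds 270 req/s: no online neighbours, lost.
No further crashes.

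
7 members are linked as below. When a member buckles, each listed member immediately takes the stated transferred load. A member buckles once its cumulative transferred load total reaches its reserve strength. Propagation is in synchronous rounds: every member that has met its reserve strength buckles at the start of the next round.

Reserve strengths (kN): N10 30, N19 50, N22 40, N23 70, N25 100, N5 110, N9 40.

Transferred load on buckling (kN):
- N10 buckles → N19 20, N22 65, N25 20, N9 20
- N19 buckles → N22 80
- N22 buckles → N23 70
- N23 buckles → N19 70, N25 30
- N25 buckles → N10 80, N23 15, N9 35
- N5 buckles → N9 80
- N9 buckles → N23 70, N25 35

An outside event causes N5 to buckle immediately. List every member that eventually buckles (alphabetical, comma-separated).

N19, N22, N23, N5, N9

Round 1 — N5 buckles (initial).
  N9: +80 → 80 ≥ 40
Round 2 — N9 buckles.
  N23: +70 → 70 ≥ 70
  N25: +35 → 35 < 100
Round 3 — N23 buckles.
  N19: +70 → 70 ≥ 50
  N25: +30 → 65 < 100
Round 4 — N19 buckles.
  N22: +80 → 80 ≥ 40
Round 5 — N22 buckles.
No further bucklings.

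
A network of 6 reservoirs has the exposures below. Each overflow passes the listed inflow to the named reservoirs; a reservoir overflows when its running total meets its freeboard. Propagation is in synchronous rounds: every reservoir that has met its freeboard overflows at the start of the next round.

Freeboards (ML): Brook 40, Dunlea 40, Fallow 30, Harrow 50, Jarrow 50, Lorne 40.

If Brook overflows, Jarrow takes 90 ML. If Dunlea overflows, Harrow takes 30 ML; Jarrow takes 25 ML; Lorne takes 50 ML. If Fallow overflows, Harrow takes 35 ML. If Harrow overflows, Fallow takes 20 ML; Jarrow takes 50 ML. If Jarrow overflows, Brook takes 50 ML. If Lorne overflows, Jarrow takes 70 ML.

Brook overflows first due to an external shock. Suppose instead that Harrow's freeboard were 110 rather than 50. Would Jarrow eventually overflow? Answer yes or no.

yes

With Harrow's freeboard at 110:
Round 1 — Brook overflows (initial).
  Jarrow: +90 → 90 ≥ 50
Round 2 — Jarrow overflows.
No further overflows.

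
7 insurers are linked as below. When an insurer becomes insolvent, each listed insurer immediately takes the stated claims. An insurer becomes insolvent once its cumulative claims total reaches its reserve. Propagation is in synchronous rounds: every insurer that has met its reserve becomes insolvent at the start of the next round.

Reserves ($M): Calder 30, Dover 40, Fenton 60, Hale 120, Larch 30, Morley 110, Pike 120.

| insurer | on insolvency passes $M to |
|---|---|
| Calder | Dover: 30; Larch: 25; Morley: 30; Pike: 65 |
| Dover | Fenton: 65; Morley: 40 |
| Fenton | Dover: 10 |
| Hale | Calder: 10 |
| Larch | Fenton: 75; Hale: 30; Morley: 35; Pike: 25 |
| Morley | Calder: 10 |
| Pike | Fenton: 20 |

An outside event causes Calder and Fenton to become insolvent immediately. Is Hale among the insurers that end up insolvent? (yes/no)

no

Round 1 — Calder, Fenton become insolvent (initial).
  Dover: +30+10 → 40 ≥ 40
  Larch: +25 → 25 < 30
  Morley: +30 → 30 < 110
  Pike: +65 → 65 < 120
Round 2 — Dover becomes insolvent.
  Morley: +40 → 70 < 110
No further insolvencies.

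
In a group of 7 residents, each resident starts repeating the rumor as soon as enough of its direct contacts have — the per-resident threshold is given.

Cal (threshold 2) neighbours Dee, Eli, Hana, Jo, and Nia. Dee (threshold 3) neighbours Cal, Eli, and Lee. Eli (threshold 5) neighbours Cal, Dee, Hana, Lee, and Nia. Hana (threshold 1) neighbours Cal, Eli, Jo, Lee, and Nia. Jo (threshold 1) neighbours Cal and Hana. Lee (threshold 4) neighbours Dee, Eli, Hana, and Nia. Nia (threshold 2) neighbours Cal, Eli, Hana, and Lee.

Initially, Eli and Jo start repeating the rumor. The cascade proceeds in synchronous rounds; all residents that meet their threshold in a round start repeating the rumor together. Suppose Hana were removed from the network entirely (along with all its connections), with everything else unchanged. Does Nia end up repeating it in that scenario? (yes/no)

yes

With Hana removed:
Round 1 — Eli, Jo start repeating the rumor (initial).
Round 2 — checking thresholds:
  Cal: 2 of 4 neighbours ≥ 2, starts repeating the rumor.
  Dee: 1 of 3 neighbours < 3, not yet.
  Lee: 1 of 3 neighbours < 4, not yet.
  Nia: 1 of 3 neighbours < 2, not yet.
Round 3 — checking thresholds:
  Dee: 2 of 3 neighbours < 3, not yet.
  Lee: 1 of 3 neighbours < 4, not yet.
  Nia: 2 of 3 neighbours ≥ 2, starts repeating the rumor.
Round 4 — no new spreads; cascade stops.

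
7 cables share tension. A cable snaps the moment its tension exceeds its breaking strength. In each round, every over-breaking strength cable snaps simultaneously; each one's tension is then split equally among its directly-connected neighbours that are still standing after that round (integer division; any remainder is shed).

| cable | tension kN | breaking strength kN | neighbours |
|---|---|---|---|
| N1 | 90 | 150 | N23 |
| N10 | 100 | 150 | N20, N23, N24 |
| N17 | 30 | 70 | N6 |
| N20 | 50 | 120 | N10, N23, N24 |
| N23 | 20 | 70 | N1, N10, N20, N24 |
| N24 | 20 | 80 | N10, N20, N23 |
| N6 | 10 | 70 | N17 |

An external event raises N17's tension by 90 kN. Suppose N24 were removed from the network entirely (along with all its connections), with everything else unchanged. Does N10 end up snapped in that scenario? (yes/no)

no

With N24 removed:
Round 1 — N17 at 120 > 70. N17 snaps.
  N17 sheds 120 kN to N6: 120 each.
    N6: 10+120 = 130 > 70
Round 2 — N6 snaps.
  N6 sheds 130 kN: no online neighbours, lost.
No further breaks.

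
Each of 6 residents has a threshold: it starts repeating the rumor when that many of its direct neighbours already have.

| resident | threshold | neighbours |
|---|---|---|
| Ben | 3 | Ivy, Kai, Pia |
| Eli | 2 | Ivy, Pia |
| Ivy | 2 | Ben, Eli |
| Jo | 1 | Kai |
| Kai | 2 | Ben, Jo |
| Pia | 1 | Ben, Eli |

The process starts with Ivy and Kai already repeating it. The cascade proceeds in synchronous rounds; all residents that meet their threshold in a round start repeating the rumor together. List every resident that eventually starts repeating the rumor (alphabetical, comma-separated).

Ivy, Jo, Kai

Round 1 — Ivy, Kai start repeating the rumor (initial).
Round 2 — checking thresholds:
  Ben: 2 of 3 neighbours < 3, not yet.
  Eli: 1 of 2 neighbours < 2, not yet.
  Jo: 1 of 1 neighbours ≥ 1, starts repeating the rumor.
Round 3 — no new spreads; cascade stops.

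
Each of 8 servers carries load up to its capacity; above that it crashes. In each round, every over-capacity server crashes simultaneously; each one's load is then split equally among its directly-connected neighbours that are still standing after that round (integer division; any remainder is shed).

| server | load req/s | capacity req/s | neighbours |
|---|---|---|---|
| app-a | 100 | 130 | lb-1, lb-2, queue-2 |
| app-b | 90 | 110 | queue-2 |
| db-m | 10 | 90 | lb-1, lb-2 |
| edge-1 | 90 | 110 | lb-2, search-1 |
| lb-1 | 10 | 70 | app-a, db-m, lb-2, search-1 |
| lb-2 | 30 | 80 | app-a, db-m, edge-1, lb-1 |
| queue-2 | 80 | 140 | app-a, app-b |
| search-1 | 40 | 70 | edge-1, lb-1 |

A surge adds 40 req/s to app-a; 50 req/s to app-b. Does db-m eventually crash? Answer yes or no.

no

Round 1 — app-a at 140 > 130; app-b at 140 > 110. app-a, app-b crash.
  app-a sheds 140 req/s to lb-1, lb-2, queue-2: 46 each (2 lost).
    lb-1: 10+46 = 56 ≤ 70
    lb-2: 30+46 = 76 ≤ 80
    queue-2: 80+46 = 126 ≤ 140
  app-b sheds 140 req/s to queue-2: 140 each.
    queue-2: 126+140 = 266 > 140
Round 2 — queue-2 crashes.
  queue-2 sheds 266 req/s: no online neighbours, lost.
No further crashes.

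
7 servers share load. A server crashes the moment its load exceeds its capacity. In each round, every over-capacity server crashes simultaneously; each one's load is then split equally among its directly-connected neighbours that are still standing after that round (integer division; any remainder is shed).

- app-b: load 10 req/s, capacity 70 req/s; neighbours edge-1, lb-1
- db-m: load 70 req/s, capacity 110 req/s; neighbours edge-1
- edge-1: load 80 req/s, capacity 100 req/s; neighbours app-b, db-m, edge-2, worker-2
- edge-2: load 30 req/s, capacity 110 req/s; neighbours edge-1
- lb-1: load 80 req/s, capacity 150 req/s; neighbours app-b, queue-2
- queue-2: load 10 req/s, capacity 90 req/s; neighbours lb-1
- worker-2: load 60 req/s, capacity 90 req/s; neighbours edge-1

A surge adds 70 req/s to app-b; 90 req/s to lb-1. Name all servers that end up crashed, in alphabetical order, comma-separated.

Round 1 — app-b at 80 > 70; lb-1 at 170 > 150. app-b, lb-1 crash.
  app-b sheds 80 req/s to edge-1: 80 each.
    edge-1: 80+80 = 160 > 100
  lb-1 sheds 170 req/s to queue-2: 170 each.
    queue-2: 10+170 = 180 > 90
Round 2 — edge-1, queue-2 crash.
  edge-1 sheds 160 req/s to db-m, edge-2, worker-2: 53 each (1 lost).
    db-m: 70+53 = 123 > 110
    edge-2: 30+53 = 83 ≤ 110
    worker-2: 60+53 = 113 > 90
  queue-2 sheds 180 req/s: no online neighbours, lost.
Round 3 — db-m, worker-2 crash.
  db-m sheds 123 req/s: no online neighbours, lost.
  worker-2 sheds 113 req/s: no online neighbours, lost.
No further crashes.

app-b, db-m, edge-1, lb-1, queue-2, worker-2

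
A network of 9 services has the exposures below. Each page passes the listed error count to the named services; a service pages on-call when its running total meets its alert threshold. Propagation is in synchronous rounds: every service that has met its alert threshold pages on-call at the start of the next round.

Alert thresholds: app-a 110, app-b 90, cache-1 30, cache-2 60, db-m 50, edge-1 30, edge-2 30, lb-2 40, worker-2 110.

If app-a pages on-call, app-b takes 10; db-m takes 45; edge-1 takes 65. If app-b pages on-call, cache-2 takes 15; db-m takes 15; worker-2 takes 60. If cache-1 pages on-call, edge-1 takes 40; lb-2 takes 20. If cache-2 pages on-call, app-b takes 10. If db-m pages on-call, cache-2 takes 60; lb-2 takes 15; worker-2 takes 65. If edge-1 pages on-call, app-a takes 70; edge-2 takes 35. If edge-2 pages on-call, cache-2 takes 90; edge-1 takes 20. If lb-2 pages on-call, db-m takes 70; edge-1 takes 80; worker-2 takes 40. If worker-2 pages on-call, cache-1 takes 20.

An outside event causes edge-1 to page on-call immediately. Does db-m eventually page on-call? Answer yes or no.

no

Round 1 — edge-1 pages on-call (initial).
  app-a: +70 → 70 < 110
  edge-2: +35 → 35 ≥ 30
Round 2 — edge-2 pages on-call.
  cache-2: +90 → 90 ≥ 60
Round 3 — cache-2 pages on-call.
  app-b: +10 → 10 < 90
No further pages.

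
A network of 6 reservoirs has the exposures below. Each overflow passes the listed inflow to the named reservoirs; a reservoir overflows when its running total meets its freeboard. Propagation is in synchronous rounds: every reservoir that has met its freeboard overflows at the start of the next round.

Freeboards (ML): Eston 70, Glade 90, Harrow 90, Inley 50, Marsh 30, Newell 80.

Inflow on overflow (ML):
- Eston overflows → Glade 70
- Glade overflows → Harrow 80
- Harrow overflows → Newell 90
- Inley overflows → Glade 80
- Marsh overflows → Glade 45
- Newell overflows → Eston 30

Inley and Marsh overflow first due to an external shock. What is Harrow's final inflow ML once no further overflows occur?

Round 1 — Inley, Marsh overflow (initial).
  Glade: +80+45 → 125 ≥ 90
Round 2 — Glade overflows.
  Harrow: +80 → 80 < 90
No further overflows.

80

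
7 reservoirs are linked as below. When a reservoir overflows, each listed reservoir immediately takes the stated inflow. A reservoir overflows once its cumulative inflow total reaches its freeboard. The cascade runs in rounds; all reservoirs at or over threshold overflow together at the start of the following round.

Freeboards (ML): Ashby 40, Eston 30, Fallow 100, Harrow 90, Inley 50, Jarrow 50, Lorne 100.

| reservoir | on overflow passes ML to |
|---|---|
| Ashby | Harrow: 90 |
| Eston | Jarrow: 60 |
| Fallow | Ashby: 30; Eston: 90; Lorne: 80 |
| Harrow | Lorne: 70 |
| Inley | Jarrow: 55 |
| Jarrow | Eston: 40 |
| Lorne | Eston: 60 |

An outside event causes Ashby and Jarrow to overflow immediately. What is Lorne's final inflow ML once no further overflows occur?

70

Round 1 — Ashby, Jarrow overflow (initial).
  Eston: +40 → 40 ≥ 30
  Harrow: +90 → 90 ≥ 90
Round 2 — Eston, Harrow overflow.
  Lorne: +70 → 70 < 100
No further overflows.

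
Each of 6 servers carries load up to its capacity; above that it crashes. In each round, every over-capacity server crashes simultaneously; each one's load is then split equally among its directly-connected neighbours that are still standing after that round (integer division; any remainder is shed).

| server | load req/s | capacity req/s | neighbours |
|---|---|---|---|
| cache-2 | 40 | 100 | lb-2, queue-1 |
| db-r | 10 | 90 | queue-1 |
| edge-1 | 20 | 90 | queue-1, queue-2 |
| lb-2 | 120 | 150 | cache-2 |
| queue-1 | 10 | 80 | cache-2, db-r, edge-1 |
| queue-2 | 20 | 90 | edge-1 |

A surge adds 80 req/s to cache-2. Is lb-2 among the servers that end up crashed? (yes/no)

Round 1 — cache-2 at 120 > 100. cache-2 crashes.
  cache-2 sheds 120 req/s to lb-2, queue-1: 60 each.
    lb-2: 120+60 = 180 > 150
    queue-1: 10+60 = 70 ≤ 80
Round 2 — lb-2 crashes.
  lb-2 sheds 180 req/s: no online neighbours, lost.
No further crashes.

yes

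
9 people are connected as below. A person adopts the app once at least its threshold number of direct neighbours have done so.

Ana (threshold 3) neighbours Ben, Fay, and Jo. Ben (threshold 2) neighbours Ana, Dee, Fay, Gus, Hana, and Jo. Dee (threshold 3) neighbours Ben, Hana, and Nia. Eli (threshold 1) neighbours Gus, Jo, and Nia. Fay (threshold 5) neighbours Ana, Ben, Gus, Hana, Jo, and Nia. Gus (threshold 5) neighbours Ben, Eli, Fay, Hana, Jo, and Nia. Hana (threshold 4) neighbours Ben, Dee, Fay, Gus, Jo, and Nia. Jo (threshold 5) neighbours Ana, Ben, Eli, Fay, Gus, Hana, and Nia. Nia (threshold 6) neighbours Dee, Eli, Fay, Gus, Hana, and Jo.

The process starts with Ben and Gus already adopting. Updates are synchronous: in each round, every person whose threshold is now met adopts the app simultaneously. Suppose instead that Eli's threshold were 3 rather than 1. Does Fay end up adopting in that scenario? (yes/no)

With Eli's threshold at 3:
Round 1 — Ben, Gus adopt the app (initial).
Round 2 — no new adoptions; cascade stops.

no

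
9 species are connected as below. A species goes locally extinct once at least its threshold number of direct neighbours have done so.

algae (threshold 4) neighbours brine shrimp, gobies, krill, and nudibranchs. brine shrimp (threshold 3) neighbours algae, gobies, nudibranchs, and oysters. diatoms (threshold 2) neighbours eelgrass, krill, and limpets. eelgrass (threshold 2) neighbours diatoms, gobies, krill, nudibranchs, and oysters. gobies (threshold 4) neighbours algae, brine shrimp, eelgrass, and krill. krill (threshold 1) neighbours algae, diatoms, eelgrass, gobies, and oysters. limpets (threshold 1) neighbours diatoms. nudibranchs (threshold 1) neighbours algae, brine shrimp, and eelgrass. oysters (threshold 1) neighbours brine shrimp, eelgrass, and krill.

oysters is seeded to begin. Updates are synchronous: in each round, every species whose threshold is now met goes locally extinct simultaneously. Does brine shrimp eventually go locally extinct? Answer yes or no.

no

Round 1 — oysters goes locally extinct (initial).
Round 2 — checking thresholds:
  brine shrimp: 1 of 4 neighbours < 3, holds.
  eelgrass: 1 of 5 neighbours < 2, holds.
  krill: 1 of 5 neighbours ≥ 1, goes locally extinct.
Round 3 — checking thresholds:
  algae: 1 of 4 neighbours < 4, holds.
  brine shrimp: 1 of 4 neighbours < 3, holds.
  diatoms: 1 of 3 neighbours < 2, holds.
  eelgrass: 2 of 5 neighbours ≥ 2, goes locally extinct.
  gobies: 1 of 4 neighbours < 4, holds.
Round 4 — checking thresholds:
  algae: 1 of 4 neighbours < 4, holds.
  brine shrimp: 1 of 4 neighbours < 3, holds.
  diatoms: 2 of 3 neighbours ≥ 2, goes locally extinct.
  gobies: 2 of 4 neighbours < 4, holds.
  nudibranchs: 1 of 3 neighbours ≥ 1, goes locally extinct.
Round 5 — checking thresholds:
  algae: 2 of 4 neighbours < 4, holds.
  brine shrimp: 2 of 4 neighbours < 3, holds.
  gobies: 2 of 4 neighbours < 4, holds.
  limpets: 1 of 1 neighbours ≥ 1, goes locally extinct.
Round 6 — no new extinctions; cascade stops.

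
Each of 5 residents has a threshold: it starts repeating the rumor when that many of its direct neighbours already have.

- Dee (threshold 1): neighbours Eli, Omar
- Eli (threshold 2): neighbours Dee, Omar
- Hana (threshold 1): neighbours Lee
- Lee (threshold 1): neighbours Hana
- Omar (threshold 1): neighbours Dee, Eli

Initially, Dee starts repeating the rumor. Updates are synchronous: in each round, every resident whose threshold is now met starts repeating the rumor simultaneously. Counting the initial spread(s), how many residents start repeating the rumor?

3

Round 1 — Dee starts repeating the rumor (initial).
Round 2 — checking thresholds:
  Eli: 1 of 2 neighbours < 2, holds.
  Omar: 1 of 2 neighbours ≥ 1, starts repeating the rumor.
Round 3 — checking thresholds:
  Eli: 2 of 2 neighbours ≥ 2, starts repeating the rumor.
Round 4 — no new spreads; cascade stops.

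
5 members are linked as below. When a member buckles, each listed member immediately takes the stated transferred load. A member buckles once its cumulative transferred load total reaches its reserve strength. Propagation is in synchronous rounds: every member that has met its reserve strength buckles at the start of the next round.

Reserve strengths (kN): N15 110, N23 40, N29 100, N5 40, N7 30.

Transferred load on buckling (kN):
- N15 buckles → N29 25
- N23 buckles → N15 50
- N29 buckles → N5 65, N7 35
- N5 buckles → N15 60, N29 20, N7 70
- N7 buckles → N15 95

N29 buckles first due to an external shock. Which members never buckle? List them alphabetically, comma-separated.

Round 1 — N29 buckles (initial).
  N5: +65 → 65 ≥ 40
  N7: +35 → 35 ≥ 30
Round 2 — N5, N7 buckle.
  N15: +60+95 → 155 ≥ 110
Round 3 — N15 buckles.
No further bucklings.

N23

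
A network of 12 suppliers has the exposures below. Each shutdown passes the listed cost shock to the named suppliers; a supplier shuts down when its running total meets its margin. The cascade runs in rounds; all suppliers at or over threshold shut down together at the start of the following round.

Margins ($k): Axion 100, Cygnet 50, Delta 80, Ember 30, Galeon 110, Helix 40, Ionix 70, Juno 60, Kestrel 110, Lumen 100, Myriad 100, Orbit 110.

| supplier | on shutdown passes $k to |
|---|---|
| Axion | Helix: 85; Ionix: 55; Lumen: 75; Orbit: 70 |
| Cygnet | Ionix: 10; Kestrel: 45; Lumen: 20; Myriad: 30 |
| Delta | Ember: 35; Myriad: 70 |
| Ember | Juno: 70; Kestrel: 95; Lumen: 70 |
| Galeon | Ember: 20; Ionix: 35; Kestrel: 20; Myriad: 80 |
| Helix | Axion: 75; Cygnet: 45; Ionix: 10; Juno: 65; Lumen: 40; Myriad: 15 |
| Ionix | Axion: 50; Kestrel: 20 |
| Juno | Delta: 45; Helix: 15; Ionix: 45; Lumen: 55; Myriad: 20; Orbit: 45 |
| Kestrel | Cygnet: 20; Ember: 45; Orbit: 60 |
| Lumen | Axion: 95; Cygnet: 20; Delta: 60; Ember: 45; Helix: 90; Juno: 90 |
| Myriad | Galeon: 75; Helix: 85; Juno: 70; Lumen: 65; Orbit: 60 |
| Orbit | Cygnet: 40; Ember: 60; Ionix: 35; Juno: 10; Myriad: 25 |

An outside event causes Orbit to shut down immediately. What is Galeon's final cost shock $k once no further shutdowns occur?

Round 1 — Orbit shuts down (initial).
  Cygnet: +40 → 40 < 50
  Ember: +60 → 60 ≥ 30
  Ionix: +35 → 35 < 70
  Juno: +10 → 10 < 60
  Myriad: +25 → 25 < 100
Round 2 — Ember shuts down.
  Juno: +70 → 80 ≥ 60
  Kestrel: +95 → 95 < 110
  Lumen: +70 → 70 < 100
Round 3 — Juno shuts down.
  Delta: +45 → 45 < 80
  Helix: +15 → 15 < 40
  Ionix: +45 → 80 ≥ 70
  Lumen: +55 → 125 ≥ 100
  Myriad: +20 → 45 < 100
Round 4 — Ionix, Lumen shut down.
  Axion: +50+95 → 145 ≥ 100
  Cygnet: +20 → 60 ≥ 50
  Delta: +60 → 105 ≥ 80
  Helix: +90 → 105 ≥ 40
  Kestrel: +20 → 115 ≥ 110
Round 5 — Axion, Cygnet, Delta, Helix, Kestrel shut down.
  Myriad: +30+70+15 → 160 ≥ 100
Round 6 — Myriad shuts down.
  Galeon: +75 → 75 < 110
No further shutdowns.

75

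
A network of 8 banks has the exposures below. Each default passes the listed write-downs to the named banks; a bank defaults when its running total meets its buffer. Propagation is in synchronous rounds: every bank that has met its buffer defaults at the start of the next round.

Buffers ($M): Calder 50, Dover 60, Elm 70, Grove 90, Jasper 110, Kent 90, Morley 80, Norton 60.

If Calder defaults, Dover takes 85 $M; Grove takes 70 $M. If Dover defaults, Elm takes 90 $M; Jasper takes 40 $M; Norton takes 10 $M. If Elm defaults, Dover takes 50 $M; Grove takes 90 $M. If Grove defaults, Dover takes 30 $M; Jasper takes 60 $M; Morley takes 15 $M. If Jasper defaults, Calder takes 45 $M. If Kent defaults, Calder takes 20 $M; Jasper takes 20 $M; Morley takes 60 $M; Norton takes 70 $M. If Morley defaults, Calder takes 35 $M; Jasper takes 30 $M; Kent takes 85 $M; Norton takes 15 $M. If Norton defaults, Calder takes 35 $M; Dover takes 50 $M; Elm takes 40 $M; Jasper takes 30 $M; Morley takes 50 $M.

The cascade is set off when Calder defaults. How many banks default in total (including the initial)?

4

Round 1 — Calder defaults (initial).
  Dover: +85 → 85 ≥ 60
  Grove: +70 → 70 < 90
Round 2 — Dover defaults.
  Elm: +90 → 90 ≥ 70
  Jasper: +40 → 40 < 110
  Norton: +10 → 10 < 60
Round 3 — Elm defaults.
  Grove: +90 → 160 ≥ 90
Round 4 — Grove defaults.
  Jasper: +60 → 100 < 110
  Morley: +15 → 15 < 80
No further defaults.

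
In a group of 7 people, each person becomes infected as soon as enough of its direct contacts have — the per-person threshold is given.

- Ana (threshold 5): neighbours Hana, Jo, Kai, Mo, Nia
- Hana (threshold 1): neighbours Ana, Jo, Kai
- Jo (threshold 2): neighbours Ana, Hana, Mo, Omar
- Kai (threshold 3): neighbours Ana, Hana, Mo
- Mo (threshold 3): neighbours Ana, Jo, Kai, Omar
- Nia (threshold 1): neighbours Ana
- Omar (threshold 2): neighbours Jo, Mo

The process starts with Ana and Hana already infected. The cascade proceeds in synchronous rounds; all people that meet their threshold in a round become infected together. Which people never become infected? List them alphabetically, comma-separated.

Kai, Mo, Omar

Round 1 — Ana, Hana become infected (initial).
Round 2 — checking thresholds:
  Jo: 2 of 4 neighbours ≥ 2, becomes infected.
  Kai: 2 of 3 neighbours < 3, not yet.
  Mo: 1 of 4 neighbours < 3, not yet.
  Nia: 1 of 1 neighbours ≥ 1, becomes infected.
Round 3 — no new infections; cascade stops.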